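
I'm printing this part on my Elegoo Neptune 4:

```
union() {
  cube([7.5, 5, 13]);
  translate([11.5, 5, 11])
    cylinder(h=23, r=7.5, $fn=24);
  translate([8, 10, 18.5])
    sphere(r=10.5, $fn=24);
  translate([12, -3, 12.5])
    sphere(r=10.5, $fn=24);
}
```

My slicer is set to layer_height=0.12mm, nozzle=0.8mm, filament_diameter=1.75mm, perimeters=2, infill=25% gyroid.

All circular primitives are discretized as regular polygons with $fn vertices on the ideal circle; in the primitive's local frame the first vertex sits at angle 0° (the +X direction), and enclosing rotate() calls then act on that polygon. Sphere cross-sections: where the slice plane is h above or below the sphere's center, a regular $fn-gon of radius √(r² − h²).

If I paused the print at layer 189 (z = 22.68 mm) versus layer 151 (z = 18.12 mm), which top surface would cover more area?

Layer 189 (z = 22.68): the cube does not reach this height (z outside [0, 13]); the r=7.5 cylinder at (11.5, 5) contributes a regular 24-gon of circumradius 7.5 (area = (24/2)·7.500²·sin(360°/24) = 174.70 mm²); the r=10.5 sphere at (8, 10) slices to a regular 24-gon of circumradius 9.632 (√(r²−h²) with h=4.18 from center) (area = (24/2)·9.632²·sin(360°/24) = 288.15 mm²); the sphere at (12, -3): section is a regular 24-gon, circumradius = √(r²−h²) = √(10.5²−10.18²) = 2.572 (area = (24/2)·2.572²·sin(360°/24) = 20.55 mm²); Merging all regions: the regions partially overlap — summed areas 483.41 mm² minus the doubly-counted overlap 129.78 mm² gives 353.63 mm² — area = 353.63 mm². So its area = 353.63 mm². Layer 151 (z = 18.12): the cube is absent (z outside [0, 13]); the r=7.5 cylinder at (11.5, 5) gives a regular 24-gon of circumradius 7.5 (constant along its height) (area = (24/2)·7.500²·sin(360°/24) = 174.70 mm²); the sphere at (8, 10): section is a regular 24-gon, circumradius = √(r²−h²) = √(10.5²−0.38²) = 10.493 (area = (24/2)·10.493²·sin(360°/24) = 341.97 mm²); the r=10.5 sphere at (12, -3) contributes a regular 24-gon of circumradius √(10.5²−5.62²) = 8.869 (area = (24/2)·8.869²·sin(360°/24) = 244.32 mm²); Taking the union: the regions partially overlap — summed areas 760.99 mm² minus the doubly-counted overlap 221.80 mm² gives 539.19 mm² — area = 539.19 mm². So its area = 539.19 mm². Layer 151 is larger (539.19 vs 353.63 mm²).

layer 151 (z = 18.12 mm)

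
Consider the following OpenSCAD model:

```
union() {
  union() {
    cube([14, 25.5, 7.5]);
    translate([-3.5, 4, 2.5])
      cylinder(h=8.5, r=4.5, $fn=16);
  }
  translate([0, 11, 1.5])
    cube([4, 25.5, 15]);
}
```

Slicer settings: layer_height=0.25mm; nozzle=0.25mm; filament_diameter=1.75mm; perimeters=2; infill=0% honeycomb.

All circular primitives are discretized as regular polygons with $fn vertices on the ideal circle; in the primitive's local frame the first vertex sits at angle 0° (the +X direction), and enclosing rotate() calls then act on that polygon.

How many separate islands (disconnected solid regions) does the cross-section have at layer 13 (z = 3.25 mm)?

At z = 3.25 mm: the cube (footprint 14×25.5) is included at this height; the cylinder at (-3.5, 4): section is a regular 16-gon, circumradius r=4.5; Taking the union: the regions partially overlap (shared area 3.50 mm²), so overlapping operands fuse into one piece — 1 connected region; the 4×25.5 cube at (0, 11) contributes its full rectangle; Taking the union: the regions partially overlap (shared area 58.00 mm²), so overlapping operands fuse into one piece — 1 connected region. Overall, the cross-section is a single solid region. Island count = 1.

1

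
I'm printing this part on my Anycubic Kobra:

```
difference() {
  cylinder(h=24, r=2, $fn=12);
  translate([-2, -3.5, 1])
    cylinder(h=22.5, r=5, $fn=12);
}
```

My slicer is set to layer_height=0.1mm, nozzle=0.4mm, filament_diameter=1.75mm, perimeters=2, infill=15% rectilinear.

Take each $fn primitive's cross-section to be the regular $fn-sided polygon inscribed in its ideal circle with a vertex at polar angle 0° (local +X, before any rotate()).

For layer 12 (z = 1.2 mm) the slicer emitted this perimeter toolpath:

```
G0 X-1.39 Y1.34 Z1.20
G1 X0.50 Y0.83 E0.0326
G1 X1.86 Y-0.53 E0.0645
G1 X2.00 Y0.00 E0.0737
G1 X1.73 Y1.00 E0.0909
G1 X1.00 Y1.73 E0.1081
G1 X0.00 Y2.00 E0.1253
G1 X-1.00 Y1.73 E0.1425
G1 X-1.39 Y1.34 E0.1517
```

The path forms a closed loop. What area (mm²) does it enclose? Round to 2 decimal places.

Apply the shoelace formula to the sequence of (X, Y) vertices; enclosed area = 3.24 mm².

3.24 mm²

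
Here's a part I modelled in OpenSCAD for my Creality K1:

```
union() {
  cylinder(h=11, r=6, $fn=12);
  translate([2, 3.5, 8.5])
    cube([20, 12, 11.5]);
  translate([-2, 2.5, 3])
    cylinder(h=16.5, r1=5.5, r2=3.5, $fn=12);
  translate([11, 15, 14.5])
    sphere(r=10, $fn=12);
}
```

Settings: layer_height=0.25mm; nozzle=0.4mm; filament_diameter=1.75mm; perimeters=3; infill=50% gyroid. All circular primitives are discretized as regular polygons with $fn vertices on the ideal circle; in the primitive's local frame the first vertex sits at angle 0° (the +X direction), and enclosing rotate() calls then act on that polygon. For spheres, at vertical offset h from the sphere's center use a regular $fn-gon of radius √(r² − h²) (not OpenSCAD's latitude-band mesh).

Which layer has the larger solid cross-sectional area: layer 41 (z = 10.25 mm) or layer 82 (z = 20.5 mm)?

layer 41 (z = 10.25 mm)

Layer 41 (z = 10.25): the r=6 cylinder contributes a regular 12-gon of circumradius 6 (area = (12/2)·6.000²·sin(360°/12) = 108.00 mm²); the 20×12 cube at (2, 3.5) contributes its full rectangle (area 240.00 mm²); the cone at (-2, 2.5) (r1=5.5→r2=3.5) has section circumradius 4.621 here — a regular 12-gon (area = (12/2)·4.621²·sin(360°/12) = 64.07 mm²); the r=10 sphere at (11, 15) slices to a regular 12-gon of circumradius 9.052 (√(r²−h²) with h=4.25 from center) (area = (12/2)·9.052²·sin(360°/12) = 245.81 mm²); Taking the union: the regions partially overlap — summed areas 657.88 mm² minus the doubly-counted overlap 185.36 mm² gives 472.52 mm² — area = 472.52 mm². So its area = 472.52 mm². Layer 82 (z = 20.5): the cylinder is not intersected at this z (z outside [0, 11]); the cube at (2, 3.5) is absent (z outside [8.5, 20]); the cone at (-2, 2.5) is absent (z outside [3, 19.5]); the sphere at (11, 15): section is a regular 12-gon, circumradius = √(r²−h²) = √(10²−6²) = 8.000 (area = (12/2)·8.000²·sin(360°/12) = 192.00 mm²); Merging all regions: only the r=10 sphere at (11, 15) is present, so the union is just that shape — area = 192.00 mm². So its area = 192.00 mm². Layer 41 is larger (472.52 vs 192.00 mm²).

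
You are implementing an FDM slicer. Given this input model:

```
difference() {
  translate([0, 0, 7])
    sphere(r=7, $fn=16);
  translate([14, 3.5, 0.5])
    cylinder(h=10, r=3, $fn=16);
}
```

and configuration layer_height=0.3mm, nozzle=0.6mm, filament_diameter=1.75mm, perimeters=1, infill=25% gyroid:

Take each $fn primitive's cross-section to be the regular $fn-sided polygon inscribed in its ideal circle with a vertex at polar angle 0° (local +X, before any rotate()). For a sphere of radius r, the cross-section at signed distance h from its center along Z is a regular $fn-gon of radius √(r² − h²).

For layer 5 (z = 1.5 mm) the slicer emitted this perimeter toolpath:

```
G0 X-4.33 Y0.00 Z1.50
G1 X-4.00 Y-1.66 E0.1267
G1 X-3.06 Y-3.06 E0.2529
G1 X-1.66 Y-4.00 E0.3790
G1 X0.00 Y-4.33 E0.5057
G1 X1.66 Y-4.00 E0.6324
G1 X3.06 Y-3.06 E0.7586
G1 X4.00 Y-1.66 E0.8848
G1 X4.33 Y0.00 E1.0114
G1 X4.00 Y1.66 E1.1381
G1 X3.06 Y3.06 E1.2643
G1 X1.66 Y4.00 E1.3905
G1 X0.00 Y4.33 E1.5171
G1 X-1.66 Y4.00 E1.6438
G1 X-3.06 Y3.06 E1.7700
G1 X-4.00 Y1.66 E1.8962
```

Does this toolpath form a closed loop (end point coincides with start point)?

no

Start point (G0): (-4.33, 0.00). End point (last G1): the path does not return to the start — open.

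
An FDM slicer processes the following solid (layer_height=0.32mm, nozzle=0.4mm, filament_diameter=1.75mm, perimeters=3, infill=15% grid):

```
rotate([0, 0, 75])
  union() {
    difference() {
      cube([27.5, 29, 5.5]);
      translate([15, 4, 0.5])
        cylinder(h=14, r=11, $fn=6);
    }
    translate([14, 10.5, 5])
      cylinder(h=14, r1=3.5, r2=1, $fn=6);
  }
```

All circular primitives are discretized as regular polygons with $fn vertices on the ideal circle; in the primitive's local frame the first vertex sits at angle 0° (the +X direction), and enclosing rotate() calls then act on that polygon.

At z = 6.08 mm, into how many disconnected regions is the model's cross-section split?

1

At z = 6.08 mm: the cube is absent (z outside [0, 5.5]); the r=11 cylinder at (15, 4) contributes a regular 6-gon of circumradius 11; Subtracting the remaining from the first: the first operand is absent here, so nothing remains; the cone at (14, 10.5) contributes a regular 6-gon of circumradius 3.307 (interpolated between r1=3.5 and r2=1 at t=0.077); Merging all regions: only the cone at (14, 10.5) is present, so the union is just that shape — 1 connected region; (whole slice rotated 75° about Z — lengths, areas and connectivity unchanged). The result has 1 disconnected region.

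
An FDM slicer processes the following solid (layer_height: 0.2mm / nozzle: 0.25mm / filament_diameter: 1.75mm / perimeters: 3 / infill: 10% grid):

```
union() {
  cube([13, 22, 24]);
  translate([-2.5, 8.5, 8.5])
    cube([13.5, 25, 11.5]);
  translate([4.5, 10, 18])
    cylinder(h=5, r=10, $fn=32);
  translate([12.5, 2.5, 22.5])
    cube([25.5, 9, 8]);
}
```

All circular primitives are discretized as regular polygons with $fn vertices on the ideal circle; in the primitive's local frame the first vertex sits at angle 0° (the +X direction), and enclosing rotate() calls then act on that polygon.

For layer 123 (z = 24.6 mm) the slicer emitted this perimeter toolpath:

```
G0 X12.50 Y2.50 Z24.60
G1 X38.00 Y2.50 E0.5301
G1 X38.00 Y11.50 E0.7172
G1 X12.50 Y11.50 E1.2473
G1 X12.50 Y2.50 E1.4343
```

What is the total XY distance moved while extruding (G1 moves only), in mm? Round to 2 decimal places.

69.00 mm

Sum the Euclidean lengths of each G1 segment: total = 69.00 mm.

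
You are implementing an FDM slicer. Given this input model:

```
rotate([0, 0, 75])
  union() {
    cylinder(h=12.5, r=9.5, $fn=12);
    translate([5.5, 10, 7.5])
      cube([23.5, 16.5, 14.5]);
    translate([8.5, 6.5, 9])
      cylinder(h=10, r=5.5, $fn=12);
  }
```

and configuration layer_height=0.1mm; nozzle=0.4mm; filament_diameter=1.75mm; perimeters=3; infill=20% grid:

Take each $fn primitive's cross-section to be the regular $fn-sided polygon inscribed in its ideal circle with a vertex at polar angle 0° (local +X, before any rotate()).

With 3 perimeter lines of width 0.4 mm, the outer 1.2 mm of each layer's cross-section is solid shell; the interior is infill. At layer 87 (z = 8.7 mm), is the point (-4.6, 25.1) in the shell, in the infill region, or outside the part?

shell

At z = 8.7 mm: the r=9.5 cylinder gives a regular 12-gon of circumradius 9.5 (constant along its height); the cube at (5.5, 10) is present — its section is the full 23.5×16.5 rectangle; the cylinder at (8.5, 6.5) is absent (z outside [9, 19]); Merging all regions: the 2 present regions are separate (no shared area or edge), so areas and boundary lengths simply add and each stays a separate island — 2 connected regions; (whole slice rotated 75° about Z — lengths, areas and connectivity unchanged). Overall, the cross-section has 2 separate islands. Undo the 75° rotation: the query point maps to (23.054, 10.940) in the un-rotated model frame. The nearest boundary edge runs (29.00, 10.00)→(5.50, 10.00); distance from the point to it = 0.94 mm. (Shell/infill is judged within the island containing the point — the largest one.) The point is inside the cross-section, 0.94 mm from the nearest boundary — within the 1.2 mm shell band (3 × 0.4).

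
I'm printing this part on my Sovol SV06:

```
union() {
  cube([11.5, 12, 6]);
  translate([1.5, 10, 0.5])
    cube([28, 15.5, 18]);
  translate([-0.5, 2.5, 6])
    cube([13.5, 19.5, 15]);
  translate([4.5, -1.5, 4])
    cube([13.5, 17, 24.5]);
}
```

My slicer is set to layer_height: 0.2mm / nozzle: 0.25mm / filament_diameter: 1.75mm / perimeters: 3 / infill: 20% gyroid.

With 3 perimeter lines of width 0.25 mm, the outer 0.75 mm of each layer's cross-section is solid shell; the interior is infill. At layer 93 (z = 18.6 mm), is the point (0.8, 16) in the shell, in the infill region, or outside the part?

At z = 18.6 mm: the cube is absent (z outside [0, 6]); the cube at (1.5, 10) does not reach this height (z outside [0.5, 18.5]); the 13.5×19.5 cube at (-0.5, 2.5) contributes its full rectangle; the cube at (4.5, -1.5) is present — its section is the full 13.5×17 rectangle; Taking the union: the regions partially overlap (shared area 110.50 mm²), so overlapping operands fuse into one piece — 1 connected region. Overall, the cross-section is a single solid region. The nearest boundary edge runs (-0.50, 2.50)→(-0.50, 22.00); distance from the point to it = 1.30 mm. The point is inside the cross-section and 1.30 mm from the nearest boundary — more than the 0.75 mm shell width (3 × 0.25), so it's in the infill interior.

infill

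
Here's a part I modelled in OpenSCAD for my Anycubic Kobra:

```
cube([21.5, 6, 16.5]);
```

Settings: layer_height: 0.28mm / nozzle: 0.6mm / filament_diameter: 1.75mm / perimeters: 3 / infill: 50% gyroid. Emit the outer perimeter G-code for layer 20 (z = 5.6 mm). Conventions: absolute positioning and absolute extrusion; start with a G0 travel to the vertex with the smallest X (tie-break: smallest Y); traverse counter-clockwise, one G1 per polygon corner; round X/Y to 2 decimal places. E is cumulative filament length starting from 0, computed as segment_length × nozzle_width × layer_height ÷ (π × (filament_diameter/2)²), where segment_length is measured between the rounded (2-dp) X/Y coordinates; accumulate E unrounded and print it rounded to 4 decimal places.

At z = 5.6 mm: the cube (footprint 21.5×6) is included at this height. The outline is a single polygon with 4 vertices. Extrusion per mm of travel: 0.6 × 0.28 / (π × 0.875²) = 0.069846. Accumulating E over each segment gives final E = 3.8415.

G0 X0.00 Y0.00 Z5.60
G1 X21.50 Y0.00 E1.5017
G1 X21.50 Y6.00 E1.9208
G1 X0.00 Y6.00 E3.4225
G1 X0.00 Y0.00 E3.8415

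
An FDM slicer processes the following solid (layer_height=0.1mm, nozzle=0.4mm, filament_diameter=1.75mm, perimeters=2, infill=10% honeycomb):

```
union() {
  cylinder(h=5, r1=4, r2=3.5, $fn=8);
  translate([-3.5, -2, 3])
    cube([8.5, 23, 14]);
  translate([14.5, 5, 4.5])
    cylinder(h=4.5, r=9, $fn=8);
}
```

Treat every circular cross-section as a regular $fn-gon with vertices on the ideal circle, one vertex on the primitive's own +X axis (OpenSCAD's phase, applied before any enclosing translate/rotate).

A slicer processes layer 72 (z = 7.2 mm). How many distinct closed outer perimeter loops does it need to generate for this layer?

At z = 7.2 mm: the cone is absent (z outside [0, 5]); the 8.5×23 cube at (-3.5, -2) contributes its full rectangle; the r=9 cylinder at (14.5, 5) contributes a regular 8-gon of circumradius 9; Combining (union): the 2 present regions are separate (no shared area or edge), so areas and boundary lengths simply add and each stays a separate island — 2 connected regions. The result has 2 disconnected regions.

2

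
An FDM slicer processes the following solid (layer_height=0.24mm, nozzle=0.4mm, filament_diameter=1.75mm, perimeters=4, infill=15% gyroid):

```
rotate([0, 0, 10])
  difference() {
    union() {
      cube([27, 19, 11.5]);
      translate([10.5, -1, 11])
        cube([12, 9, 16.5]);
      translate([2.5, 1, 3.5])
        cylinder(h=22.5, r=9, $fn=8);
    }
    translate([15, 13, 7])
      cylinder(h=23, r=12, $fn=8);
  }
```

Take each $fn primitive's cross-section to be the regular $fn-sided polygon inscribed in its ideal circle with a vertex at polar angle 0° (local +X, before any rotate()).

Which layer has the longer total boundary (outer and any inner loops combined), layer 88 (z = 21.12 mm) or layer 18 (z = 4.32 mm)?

Layer 88 (z = 21.12): the cube is absent (z outside [0, 11.5]); the 12×9 cube at (10.5, -1) contributes its full rectangle (perimeter 42.00 mm); the cylinder at (2.5, 1): section is a regular 8-gon, circumradius r=9 (perimeter = 2·8·9.000·sin(180°/8) = 55.11 mm); Combining (union): the regions partially overlap (shared area 2.38 mm²), so the edge portions inside another operand are dropped and the merged outline is re-measured after clipping — boundary = 87.74 mm; the r=12 cylinder at (15, 13) gives a regular 8-gon of circumradius 12 (constant along its height) (perimeter = 2·8·12.000·sin(180°/8) = 73.48 mm); Taking the first minus the rest: starting from the result so far, the r=12 cylinder at (15, 13) partially overlaps it — only the 84.37 mm² overlap (of its 407.29 mm²) is removed, clipping the outline — boundary = 80.67 mm; (whole slice rotated 10° about Z — lengths, areas and connectivity unchanged). So its perimeter = 80.67 mm. Layer 18 (z = 4.32): the cube is present — its section is the full 27×19 rectangle (perimeter 92.00 mm); the cube at (10.5, -1) is absent (z outside [11, 27.5]); the r=9 cylinder at (2.5, 1) gives a regular 8-gon of circumradius 9 (constant along its height) (perimeter = 2·8·9.000·sin(180°/8) = 55.11 mm); Taking the union: the regions partially overlap (shared area 89.77 mm²), so the edge portions inside another operand are dropped and the merged outline is re-measured after clipping — boundary = 109.49 mm; the cylinder at (15, 13) is not intersected at this z (z outside [7, 30]); Taking the first minus the rest: none of the subtracted shapes is present at this height, so that combined region is unchanged — boundary = 109.49 mm; (whole slice rotated 10° about Z — lengths, areas and connectivity unchanged). So its perimeter = 109.49 mm. Layer 18 is larger (109.49 vs 80.67 mm).

layer 18 (z = 4.32 mm)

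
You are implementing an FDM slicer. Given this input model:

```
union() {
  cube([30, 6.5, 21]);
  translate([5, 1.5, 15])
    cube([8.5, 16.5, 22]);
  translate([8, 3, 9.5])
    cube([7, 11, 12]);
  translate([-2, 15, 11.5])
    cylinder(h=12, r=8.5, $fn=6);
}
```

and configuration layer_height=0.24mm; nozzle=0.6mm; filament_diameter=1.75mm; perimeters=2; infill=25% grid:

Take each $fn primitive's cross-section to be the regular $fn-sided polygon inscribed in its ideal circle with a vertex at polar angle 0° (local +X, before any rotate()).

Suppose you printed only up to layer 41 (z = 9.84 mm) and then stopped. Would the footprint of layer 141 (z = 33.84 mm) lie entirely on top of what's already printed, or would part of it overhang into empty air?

part overhangs

Compare the two slices. At z = 9.84: the 30×6.5 cube contributes its full rectangle (area 195.00 mm²); the cube at (5, 1.5) is not intersected at this z (z outside [15, 37]); the cube at (8, 3) is present — its section is the full 7×11 rectangle (area 77.00 mm²); the cylinder at (-2, 15) is not intersected at this z (z outside [11.5, 23.5]); Merging all regions: the regions partially overlap — summed areas 272.00 mm² minus the doubly-counted overlap 24.50 mm² gives 247.50 mm² — area = 247.50 mm². At z = 33.84: the cube is not intersected at this z (z outside [0, 21]); the cube at (5, 1.5) is present — its section is the full 8.5×16.5 rectangle (area 140.25 mm²); the cube at (8, 3) is not intersected at this z (z outside [9.5, 21.5]); the cylinder at (-2, 15) is not intersected at this z (z outside [11.5, 23.5]); Merging all regions: only the 8.5×16.5 cube at (5, 1.5) is present, so the union is just that shape — area = 140.25 mm². Checking containment: at z = 33.84 the cross-section extends beyond the z = 9.84 cross-section by about 56.50 mm².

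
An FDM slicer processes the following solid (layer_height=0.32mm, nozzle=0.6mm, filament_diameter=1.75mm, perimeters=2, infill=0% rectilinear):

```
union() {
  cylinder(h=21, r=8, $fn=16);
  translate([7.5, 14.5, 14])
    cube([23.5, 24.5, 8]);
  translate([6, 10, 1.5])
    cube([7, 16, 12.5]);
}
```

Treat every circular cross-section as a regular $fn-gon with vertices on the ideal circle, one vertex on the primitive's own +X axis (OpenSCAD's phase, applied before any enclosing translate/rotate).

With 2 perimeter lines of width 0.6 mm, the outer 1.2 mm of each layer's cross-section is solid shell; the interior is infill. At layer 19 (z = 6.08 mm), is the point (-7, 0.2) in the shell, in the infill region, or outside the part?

shell

At z = 6.08 mm: the r=8 cylinder gives a regular 16-gon of circumradius 8 (constant along its height); the cube at (7.5, 14.5) is absent (z outside [14, 22]); the cube at (6, 10) (footprint 7×16) is included at this height; Merging all regions: the 2 present regions are separate (no shared area or edge), so areas and boundary lengths simply add and each stays a separate island — 2 connected regions. Overall, the cross-section has 2 separate islands. The nearest boundary edge runs (-8.00, 0.00)→(-7.39, 3.06); distance from the point to it = 0.94 mm. (Shell/infill is judged within the island containing the point — the largest one.) The point is inside the cross-section, 0.94 mm from the nearest boundary — within the 1.2 mm shell band (2 × 0.6).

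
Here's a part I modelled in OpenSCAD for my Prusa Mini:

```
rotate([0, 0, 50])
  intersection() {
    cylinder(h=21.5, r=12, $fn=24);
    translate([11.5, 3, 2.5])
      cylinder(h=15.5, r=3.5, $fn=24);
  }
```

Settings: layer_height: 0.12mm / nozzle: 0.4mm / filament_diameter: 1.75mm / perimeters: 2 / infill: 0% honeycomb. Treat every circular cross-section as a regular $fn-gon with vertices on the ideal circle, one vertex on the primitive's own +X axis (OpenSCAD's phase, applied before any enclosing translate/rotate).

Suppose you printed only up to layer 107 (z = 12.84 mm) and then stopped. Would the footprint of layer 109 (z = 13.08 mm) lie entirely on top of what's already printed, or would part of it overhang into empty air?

Compare the two slices. At z = 12.84: the r=12 cylinder gives a regular 24-gon of circumradius 12 (constant along its height) (area = (24/2)·12.000²·sin(360°/24) = 447.24 mm²); the r=3.5 cylinder at (11.5, 3) contributes a regular 24-gon of circumradius 3.5 (area = (24/2)·3.500²·sin(360°/24) = 38.05 mm²); After intersecting: the r=3.5 cylinder at (11.5, 3) partially overlaps the r=12 cylinder; clipping to the common part keeps 18.20 mm² — area = 18.20 mm²; (rotated 50° about Z; rotation is an isometry so areas/perimeters/island counts are preserved). At z = 13.08: the r=12 cylinder contributes a regular 24-gon of circumradius 12 (area = (24/2)·12.000²·sin(360°/24) = 447.24 mm²); the r=3.5 cylinder at (11.5, 3) contributes a regular 24-gon of circumradius 3.5 (area = (24/2)·3.500²·sin(360°/24) = 38.05 mm²); Taking the intersection: the r=3.5 cylinder at (11.5, 3) partially overlaps the r=12 cylinder; clipping to the common part keeps 18.20 mm² — area = 18.20 mm²; (rotated 50° about Z; rotation is an isometry so areas/perimeters/island counts are preserved). Checking containment: the cross-section at z = 13.08 is a subset of the cross-section at z = 12.84.

entirely on top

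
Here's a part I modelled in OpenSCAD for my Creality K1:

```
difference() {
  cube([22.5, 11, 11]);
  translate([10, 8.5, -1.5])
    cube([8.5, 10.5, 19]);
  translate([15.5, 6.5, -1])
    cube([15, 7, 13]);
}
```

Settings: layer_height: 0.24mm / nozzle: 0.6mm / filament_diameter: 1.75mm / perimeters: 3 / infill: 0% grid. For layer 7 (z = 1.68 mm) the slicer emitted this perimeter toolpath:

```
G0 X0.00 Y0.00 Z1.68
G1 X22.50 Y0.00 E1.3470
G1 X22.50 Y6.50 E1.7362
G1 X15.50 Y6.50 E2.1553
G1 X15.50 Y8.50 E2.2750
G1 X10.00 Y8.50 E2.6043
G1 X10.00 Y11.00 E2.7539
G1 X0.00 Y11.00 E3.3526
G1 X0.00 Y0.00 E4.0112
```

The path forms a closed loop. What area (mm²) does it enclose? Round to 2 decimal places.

Apply the shoelace formula to the sequence of (X, Y) vertices; enclosed area = 202.25 mm².

202.25 mm²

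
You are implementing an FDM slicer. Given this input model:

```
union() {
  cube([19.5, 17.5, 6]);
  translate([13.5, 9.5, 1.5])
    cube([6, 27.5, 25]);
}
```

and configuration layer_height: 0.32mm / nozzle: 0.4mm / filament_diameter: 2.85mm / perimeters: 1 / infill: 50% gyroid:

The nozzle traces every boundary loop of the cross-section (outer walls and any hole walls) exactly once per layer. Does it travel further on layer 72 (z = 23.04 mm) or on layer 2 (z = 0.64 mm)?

Layer 72 (z = 23.04): the cube does not reach this height (z outside [0, 6]); the 6×27.5 cube at (13.5, 9.5) contributes its full rectangle (perimeter 67.00 mm); Merging all regions: only the 6×27.5 cube at (13.5, 9.5) is present, so the union is just that shape — boundary = 67.00 mm. So its perimeter = 67.00 mm. Layer 2 (z = 0.64): the 19.5×17.5 cube contributes its full rectangle (perimeter 74.00 mm); the cube at (13.5, 9.5) is not intersected at this z (z outside [1.5, 26.5]); Merging all regions: only the 19.5×17.5 cube is present, so the union is just that shape — boundary = 74.00 mm. So its perimeter = 74.00 mm. Layer 2 is larger (74.00 vs 67.00 mm).

layer 2 (z = 0.64 mm)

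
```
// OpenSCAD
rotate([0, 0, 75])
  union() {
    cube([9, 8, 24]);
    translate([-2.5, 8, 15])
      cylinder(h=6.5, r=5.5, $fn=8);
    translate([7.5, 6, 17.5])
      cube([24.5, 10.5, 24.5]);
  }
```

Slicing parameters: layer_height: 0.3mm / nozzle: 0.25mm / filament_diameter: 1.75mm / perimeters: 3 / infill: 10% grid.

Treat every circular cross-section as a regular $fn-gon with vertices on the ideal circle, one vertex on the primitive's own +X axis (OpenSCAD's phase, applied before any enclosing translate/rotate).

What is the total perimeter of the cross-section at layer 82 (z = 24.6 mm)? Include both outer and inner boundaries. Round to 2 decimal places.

At z = 24.6 mm: the cube does not reach this height (z outside [0, 24]); the cylinder at (-2.5, 8) does not reach this height (z outside [15, 21.5]); the 24.5×10.5 cube at (7.5, 6) contributes its full rectangle (perimeter 70.00 mm); Merging all regions: only the 24.5×10.5 cube at (7.5, 6) is present, so the union is just that shape — boundary = 70.00 mm; (rotated 75° about Z; rotation is an isometry so areas/perimeters/island counts are preserved). Overall, the cross-section is a single solid region. Total boundary length (outer) = 70.00 mm.

70.00 mm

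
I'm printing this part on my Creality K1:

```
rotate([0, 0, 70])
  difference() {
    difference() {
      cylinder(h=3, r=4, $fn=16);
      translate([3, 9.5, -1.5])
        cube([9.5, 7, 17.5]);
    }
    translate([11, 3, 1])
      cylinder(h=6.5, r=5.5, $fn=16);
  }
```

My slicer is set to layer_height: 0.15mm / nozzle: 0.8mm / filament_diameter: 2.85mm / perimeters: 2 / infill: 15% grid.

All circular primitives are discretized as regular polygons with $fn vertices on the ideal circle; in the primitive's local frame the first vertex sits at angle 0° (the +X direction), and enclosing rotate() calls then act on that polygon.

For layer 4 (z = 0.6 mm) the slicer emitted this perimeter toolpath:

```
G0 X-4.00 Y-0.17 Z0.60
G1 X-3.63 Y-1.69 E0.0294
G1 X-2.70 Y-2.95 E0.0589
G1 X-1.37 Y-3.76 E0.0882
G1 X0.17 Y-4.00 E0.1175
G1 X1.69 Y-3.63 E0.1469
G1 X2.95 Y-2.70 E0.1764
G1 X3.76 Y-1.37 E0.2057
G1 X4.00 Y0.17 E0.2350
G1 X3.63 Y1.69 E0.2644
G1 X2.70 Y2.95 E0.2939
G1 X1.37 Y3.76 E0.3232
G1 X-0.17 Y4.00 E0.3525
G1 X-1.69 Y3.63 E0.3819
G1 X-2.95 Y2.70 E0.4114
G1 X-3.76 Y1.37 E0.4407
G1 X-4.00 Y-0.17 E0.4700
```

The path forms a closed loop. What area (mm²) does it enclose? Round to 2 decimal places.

49.04 mm²

Apply the shoelace formula to the sequence of (X, Y) vertices; enclosed area = 49.04 mm².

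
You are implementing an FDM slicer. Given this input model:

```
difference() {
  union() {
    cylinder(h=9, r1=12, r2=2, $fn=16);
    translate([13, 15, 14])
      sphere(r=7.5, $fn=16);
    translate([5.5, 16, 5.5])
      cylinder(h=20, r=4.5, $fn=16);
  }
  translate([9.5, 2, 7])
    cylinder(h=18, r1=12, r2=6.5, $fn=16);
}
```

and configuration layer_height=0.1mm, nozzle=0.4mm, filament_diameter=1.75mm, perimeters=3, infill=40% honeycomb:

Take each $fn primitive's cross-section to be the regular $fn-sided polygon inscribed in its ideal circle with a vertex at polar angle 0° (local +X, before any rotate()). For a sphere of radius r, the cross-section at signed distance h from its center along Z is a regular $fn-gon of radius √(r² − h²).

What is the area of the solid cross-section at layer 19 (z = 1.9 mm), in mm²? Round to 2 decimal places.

299.38 mm²

At z = 1.9 mm: the cone (r1=12→r2=2) has section circumradius 9.889 here — a regular 16-gon (area = (16/2)·9.889²·sin(360°/16) = 299.38 mm²); the sphere at (13, 15) does not reach this height (|z−center|=12.100 > r=7.5); the cylinder at (5.5, 16) is not intersected at this z (z outside [5.5, 25.5]); Combining (union): only the cone is present, so the union is just that shape — area = 299.38 mm²; the cone at (9.5, 2) does not reach this height (z outside [7, 25]); Subtracting the remaining from the first: none of the subtracted shapes is present at this height, so that combined region is unchanged — area = 299.38 mm². Overall, the cross-section is a single solid region. Net area = 299.38 mm².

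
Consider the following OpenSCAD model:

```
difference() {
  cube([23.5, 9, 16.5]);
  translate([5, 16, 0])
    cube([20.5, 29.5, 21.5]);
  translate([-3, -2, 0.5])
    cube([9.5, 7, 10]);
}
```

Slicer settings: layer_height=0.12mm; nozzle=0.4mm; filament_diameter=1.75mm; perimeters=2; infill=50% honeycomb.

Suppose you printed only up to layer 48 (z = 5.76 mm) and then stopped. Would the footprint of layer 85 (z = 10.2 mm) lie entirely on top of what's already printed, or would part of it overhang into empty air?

Compare the two slices. At z = 5.76: the cube (footprint 23.5×9) is included at this height (area 211.50 mm²); the 20.5×29.5 cube at (5, 16) contributes its full rectangle (area 604.75 mm²); the 9.5×7 cube at (-3, -2) contributes its full rectangle (area 66.50 mm²); Subtracting the remaining from the first: starting from the 23.5×9 cube (211.50 mm²), the 20.5×29.5 cube at (5, 16) misses the remaining region (no effect); the 9.5×7 cube at (-3, -2) partially overlaps it — only the 32.50 mm² overlap (of its 66.50 mm²) is removed, clipping the outline — area = 179.00 mm². At z = 10.2: the cube is present — its section is the full 23.5×9 rectangle (area 211.50 mm²); the cube at (5, 16) (footprint 20.5×29.5) is included at this height (area 604.75 mm²); the 9.5×7 cube at (-3, -2) contributes its full rectangle (area 66.50 mm²); Subtracting the remaining from the first: starting from the 23.5×9 cube (211.50 mm²), the 20.5×29.5 cube at (5, 16) misses the remaining region (no effect); the 9.5×7 cube at (-3, -2) partially overlaps it — only the 32.50 mm² overlap (of its 66.50 mm²) is removed, clipping the outline — area = 179.00 mm². Checking containment: the cross-section at z = 10.2 is a subset of the cross-section at z = 5.76.

entirely on top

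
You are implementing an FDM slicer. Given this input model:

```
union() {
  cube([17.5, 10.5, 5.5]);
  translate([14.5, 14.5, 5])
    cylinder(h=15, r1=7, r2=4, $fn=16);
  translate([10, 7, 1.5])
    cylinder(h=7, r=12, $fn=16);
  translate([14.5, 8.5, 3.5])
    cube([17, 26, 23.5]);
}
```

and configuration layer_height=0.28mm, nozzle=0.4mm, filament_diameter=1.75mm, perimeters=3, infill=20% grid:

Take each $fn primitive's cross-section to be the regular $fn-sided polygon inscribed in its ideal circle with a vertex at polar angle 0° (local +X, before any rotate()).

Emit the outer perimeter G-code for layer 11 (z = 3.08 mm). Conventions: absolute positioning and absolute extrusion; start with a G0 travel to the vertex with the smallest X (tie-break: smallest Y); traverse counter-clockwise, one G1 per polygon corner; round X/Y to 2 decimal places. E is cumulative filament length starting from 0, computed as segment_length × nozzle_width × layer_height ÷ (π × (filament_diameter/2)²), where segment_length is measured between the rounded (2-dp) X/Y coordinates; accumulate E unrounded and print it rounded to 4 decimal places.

At z = 3.08 mm: the cube is present — its section is the full 17.5×10.5 rectangle; the cone at (14.5, 14.5) is not intersected at this z (z outside [5, 20]); the r=12 cylinder at (10, 7) gives a regular 16-gon of circumradius 12 (constant along its height); the cube at (14.5, 8.5) does not reach this height (z outside [3.5, 27]); Taking the union: the regions partially overlap (shared area 183.55 mm²), so overlapping operands fuse into one piece — 1 connected region. The outline is a single polygon with 19 vertices. Extrusion per mm of travel: 0.4 × 0.28 / (π × 0.875²) = 0.046564. Accumulating E over each segment gives final E = 3.5061.

G0 X-2.00 Y7.00 Z3.08
G1 X-1.09 Y2.41 E0.2179
G1 X0.00 Y0.78 E0.3092
G1 X0.00 Y0.00 E0.3455
G1 X0.52 Y0.00 E0.3697
G1 X1.51 Y-1.49 E0.4530
G1 X5.41 Y-4.09 E0.6713
G1 X10.00 Y-5.00 E0.8892
G1 X14.59 Y-4.09 E1.1071
G1 X18.49 Y-1.49 E1.3253
G1 X21.09 Y2.41 E1.5436
G1 X22.00 Y7.00 E1.7615
G1 X21.09 Y11.59 E1.9794
G1 X18.49 Y15.49 E2.1976
G1 X14.59 Y18.09 E2.4159
G1 X10.00 Y19.00 E2.6338
G1 X5.41 Y18.09 E2.8516
G1 X1.51 Y15.49 E3.0699
G1 X-1.09 Y11.59 E3.2882
G1 X-2.00 Y7.00 E3.5061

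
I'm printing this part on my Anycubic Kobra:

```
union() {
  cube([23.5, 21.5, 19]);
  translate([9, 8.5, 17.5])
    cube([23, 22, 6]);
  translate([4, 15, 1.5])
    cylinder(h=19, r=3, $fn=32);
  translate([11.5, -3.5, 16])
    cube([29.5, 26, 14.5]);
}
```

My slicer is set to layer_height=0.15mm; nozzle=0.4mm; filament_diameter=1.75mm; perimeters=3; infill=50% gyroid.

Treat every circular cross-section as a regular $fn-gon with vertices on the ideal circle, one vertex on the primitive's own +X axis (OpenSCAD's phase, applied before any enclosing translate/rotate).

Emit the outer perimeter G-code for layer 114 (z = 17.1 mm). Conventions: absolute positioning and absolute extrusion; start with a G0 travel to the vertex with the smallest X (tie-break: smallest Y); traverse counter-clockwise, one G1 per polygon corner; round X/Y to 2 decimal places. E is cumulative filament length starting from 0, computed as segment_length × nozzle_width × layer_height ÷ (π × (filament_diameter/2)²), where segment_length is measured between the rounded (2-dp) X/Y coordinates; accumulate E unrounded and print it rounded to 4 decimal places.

At z = 17.1 mm: the 23.5×21.5 cube contributes its full rectangle; the cube at (9, 8.5) is not intersected at this z (z outside [17.5, 23.5]); the r=3 cylinder at (4, 15) contributes a regular 32-gon of circumradius 3; the cube at (11.5, -3.5) (footprint 29.5×26) is included at this height; Merging all regions: the regions partially overlap (shared area 286.09 mm²), so overlapping operands fuse into one piece — 1 connected region. The outline is a single polygon with 8 vertices. Extrusion per mm of travel: 0.4 × 0.15 / (π × 0.875²) = 0.024945. Accumulating E over each segment gives final E = 3.3426.

G0 X0.00 Y0.00 Z17.10
G1 X11.50 Y0.00 E0.2869
G1 X11.50 Y-3.50 E0.3742
G1 X41.00 Y-3.50 E1.1101
G1 X41.00 Y22.50 E1.7586
G1 X11.50 Y22.50 E2.4945
G1 X11.50 Y21.50 E2.5195
G1 X0.00 Y21.50 E2.8063
G1 X0.00 Y0.00 E3.3426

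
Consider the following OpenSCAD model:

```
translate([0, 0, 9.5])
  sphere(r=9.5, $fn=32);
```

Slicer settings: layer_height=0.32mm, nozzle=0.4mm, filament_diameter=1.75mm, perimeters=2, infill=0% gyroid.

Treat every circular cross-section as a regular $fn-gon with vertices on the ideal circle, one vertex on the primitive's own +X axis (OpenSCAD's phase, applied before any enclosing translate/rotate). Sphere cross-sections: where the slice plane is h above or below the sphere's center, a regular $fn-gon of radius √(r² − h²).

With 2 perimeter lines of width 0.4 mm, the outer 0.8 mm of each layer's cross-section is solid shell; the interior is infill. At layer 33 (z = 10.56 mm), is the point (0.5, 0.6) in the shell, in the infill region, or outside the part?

infill

At z = 10.56 mm: the r=9.5 sphere contributes a regular 32-gon of circumradius √(9.5²−1.06²) = 9.441. Overall, the cross-section is a single solid region. The nearest boundary edge runs (6.68, 6.68)→(5.24, 7.85); distance from the point to it = 8.61 mm. The point is inside the cross-section and 8.61 mm from the nearest boundary — more than the 0.8 mm shell width (2 × 0.4), so it's in the infill interior.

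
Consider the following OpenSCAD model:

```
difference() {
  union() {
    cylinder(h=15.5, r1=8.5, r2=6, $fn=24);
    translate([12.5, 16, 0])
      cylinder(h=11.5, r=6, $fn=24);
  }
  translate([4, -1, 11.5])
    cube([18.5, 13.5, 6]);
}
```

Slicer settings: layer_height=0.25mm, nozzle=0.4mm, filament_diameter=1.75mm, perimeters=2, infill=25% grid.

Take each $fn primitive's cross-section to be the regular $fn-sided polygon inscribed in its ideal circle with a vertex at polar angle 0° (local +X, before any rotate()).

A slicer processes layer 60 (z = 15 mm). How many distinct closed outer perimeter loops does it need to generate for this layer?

1

At z = 15 mm: the cone: at t=0.968 of its height the radius interpolates to r₁+(r₂−r₁)t = 6.081, giving a regular 24-gon of that circumradius; the cylinder at (12.5, 16) does not reach this height (z outside [0, 11.5]); Combining (union): only the cone is present, so the union is just that shape — 1 connected region; the 18.5×13.5 cube at (4, -1) contributes its full rectangle; Subtracting the remaining from the first: starting from that combined region, the 18.5×13.5 cube at (4, -1) partially overlaps it — only the 8.45 mm² overlap (of its 249.75 mm²) is removed, clipping the outline — 1 connected region. The result has 1 disconnected region.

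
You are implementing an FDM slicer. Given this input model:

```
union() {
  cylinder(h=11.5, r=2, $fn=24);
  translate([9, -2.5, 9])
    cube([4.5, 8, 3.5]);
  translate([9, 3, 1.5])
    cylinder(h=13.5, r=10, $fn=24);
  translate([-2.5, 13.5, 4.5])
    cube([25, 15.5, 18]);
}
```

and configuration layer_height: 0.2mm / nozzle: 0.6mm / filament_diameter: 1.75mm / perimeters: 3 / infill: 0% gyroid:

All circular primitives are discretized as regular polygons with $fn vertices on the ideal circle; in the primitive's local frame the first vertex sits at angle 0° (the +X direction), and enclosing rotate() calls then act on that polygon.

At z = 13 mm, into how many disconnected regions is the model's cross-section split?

At z = 13 mm: the cylinder is not intersected at this z (z outside [0, 11.5]); the cube at (9, -2.5) is absent (z outside [9, 12.5]); the r=10 cylinder at (9, 3) gives a regular 24-gon of circumradius 10 (constant along its height); the cube at (-2.5, 13.5) (footprint 25×15.5) is included at this height; Merging all regions: the 2 present regions are separate (no shared area or edge), so areas and boundary lengths simply add and each stays a separate island — 2 connected regions. The result has 2 disconnected regions.

2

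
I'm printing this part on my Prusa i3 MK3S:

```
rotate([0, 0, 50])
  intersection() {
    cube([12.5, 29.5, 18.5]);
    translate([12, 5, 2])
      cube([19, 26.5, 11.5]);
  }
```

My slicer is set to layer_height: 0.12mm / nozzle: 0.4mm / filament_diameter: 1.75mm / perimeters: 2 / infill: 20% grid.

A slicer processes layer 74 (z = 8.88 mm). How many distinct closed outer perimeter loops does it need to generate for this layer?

At z = 8.88 mm: the 12.5×29.5 cube contributes its full rectangle; the cube at (12, 5) (footprint 19×26.5) is included at this height; After intersecting: the 19×26.5 cube at (12, 5) partially overlaps the 12.5×29.5 cube; clipping to the common part keeps 12.25 mm² — 1 connected region; (whole slice rotated 50° about Z — lengths, areas and connectivity unchanged). The result has 1 disconnected region.

1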